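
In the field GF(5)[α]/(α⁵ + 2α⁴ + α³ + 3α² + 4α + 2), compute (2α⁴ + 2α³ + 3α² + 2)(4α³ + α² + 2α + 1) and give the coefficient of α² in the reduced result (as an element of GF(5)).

2

Multiply in GF(5)[α]: (2α⁴ + 2α³ + 3α² + 2)·(4α³ + α² + 2α + 1) = 3α⁷ + 3α⁵ + 4α⁴ + α³ + 4α + 2.
Reduce using α⁵ ≡ 3α⁴ + 4α³ + 2α² + α + 3 (mod α⁵ + 2α⁴ + α³ + 3α² + 4α + 2).
Reduced: 2α⁴ + 2α² + 3α + 3.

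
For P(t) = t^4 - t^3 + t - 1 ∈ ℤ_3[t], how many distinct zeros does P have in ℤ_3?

2

Evaluate at each of the 3 elements of ℤ_3:
P(0) = 2; P(1) = 0 → root; P(2) = 0 → root.
Roots: {1, 2}.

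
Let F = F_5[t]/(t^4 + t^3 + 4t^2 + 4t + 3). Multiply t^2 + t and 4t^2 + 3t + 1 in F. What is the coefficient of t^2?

3

Multiply in F_5[t]: (t^2 + t)·(4t^2 + 3t + 1) = 4t^4 + 2t^3 + 4t^2 + t.
Reduce using t^4 ≡ 4t^3 + t^2 + t + 2 (mod t^4 + t^3 + 4t^2 + 4t + 3).
Reduced: 3t^3 + 3t^2 + 3.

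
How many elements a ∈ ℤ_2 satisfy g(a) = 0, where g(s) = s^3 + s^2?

2

Evaluate at each of the 2 elements of ℤ_2:
g(0) = 0 → root; g(1) = 0 → root.
Roots: {0, 1}.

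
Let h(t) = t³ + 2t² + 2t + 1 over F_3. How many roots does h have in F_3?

2

Evaluate at each of the 3 elements of F_3:
h(0) = 1; h(1) = 0 → root; h(2) = 0 → root.
Roots: {1, 2}.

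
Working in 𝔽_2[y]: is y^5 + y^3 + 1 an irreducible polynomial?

Write h(y) = y^5 + y^3 + 1.
Check for roots in 𝔽_2: h(0) = 1; h(1) = 1.
No roots, so no linear factors.
Monic irreducibles of degree 2 over GF(2): y^2 + y + 1.
None of them divide h (all give nonzero remainder).
No irreducible factor of degree ≤ 2 exists, so h is irreducible over GF(2).

Yes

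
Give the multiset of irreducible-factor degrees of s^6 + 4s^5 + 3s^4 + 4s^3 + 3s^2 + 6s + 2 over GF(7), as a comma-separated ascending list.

2, 2, 2

Write g(s) = s^6 + 4s^5 + 3s^4 + 4s^3 + 3s^2 + 6s + 2.
Complete factorization: g(s) = (s^2 + 2)·(s^2 + s + 6)·(s^2 + 3s + 6).
Factor degrees with multiplicity: 2 + 2 + 2 = 6.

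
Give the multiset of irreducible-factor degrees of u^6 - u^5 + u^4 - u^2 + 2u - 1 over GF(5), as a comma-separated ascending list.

Write g(u) = u^6 - u^5 + u^4 - u^2 + 2u - 1.
Roots in GF(5): g(0) = 4; g(1) = 1; g(2) = 2; g(3) = 3; g(4) = 4.
Complete factorization: g(u) = (u^6 - u^5 + u^4 - u^2 + 2u - 1).
Factor degrees with multiplicity: 6 = 6.

6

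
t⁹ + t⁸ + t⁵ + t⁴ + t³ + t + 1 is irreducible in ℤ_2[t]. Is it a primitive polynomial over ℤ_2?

Write f(t) = t⁹ + t⁸ + t⁵ + t⁴ + t³ + t + 1.
|GF(2^9)^×| = 2^9 − 1 = 511. Prime factorization: 511 = 7·73.
f is primitive ⇔ t has order 511 in GF(2)[t]/(f), i.e. t^(511/q) ≠ 1 for each prime q | 511.
t^(73) mod f = t⁸ + t⁷ + t⁵ + t³ + t².
t^(7) mod f = t⁷.
None equal 1, so t has full order 511; f is primitive.

Yes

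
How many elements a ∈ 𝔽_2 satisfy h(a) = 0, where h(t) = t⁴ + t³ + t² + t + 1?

0

Evaluate at each of the 2 elements of 𝔽_2:
h(0) = 1; h(1) = 1.
No element is a root.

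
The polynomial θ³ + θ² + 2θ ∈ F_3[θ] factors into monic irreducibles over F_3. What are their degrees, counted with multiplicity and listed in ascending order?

1, 2

Write g(θ) = θ³ + θ² + 2θ.
Roots in F_3: g(0) = 0 → root; g(1) = 1; g(2) = 1.
Linear factors from roots: (θ).
Complete factorization: g(θ) = (θ)·(θ² + θ + 2).
Factor degrees with multiplicity: 1 + 2 = 3.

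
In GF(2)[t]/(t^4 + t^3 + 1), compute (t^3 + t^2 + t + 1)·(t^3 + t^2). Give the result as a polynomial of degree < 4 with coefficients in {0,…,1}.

t^3 + t + 1

Multiply in GF(2)[t]: (t^3 + t^2 + t + 1)·(t^3 + t^2) = t^6 + t^2.
Reduce using t^4 ≡ t^3 + 1 (mod t^4 + t^3 + 1).
Reduced: t^3 + t + 1.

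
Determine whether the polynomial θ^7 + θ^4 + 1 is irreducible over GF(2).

Write m(θ) = θ^7 + θ^4 + 1.
Check for roots in GF(2): m(0) = 1; m(1) = 1.
No roots, so no linear factors.
Monic irreducibles of degree 2 over GF(2): θ^2 + θ + 1.
None of them divide m (all give nonzero remainder).
Monic irreducibles of degree 3 over GF(2): θ^3 + θ + 1, θ^3 + θ^2 + 1.
None of them divide m (all give nonzero remainder).
No irreducible factor of degree ≤ 3 exists, so m is irreducible over GF(2).

Yes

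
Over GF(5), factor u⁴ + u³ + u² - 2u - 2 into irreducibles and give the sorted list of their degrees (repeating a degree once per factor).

4

Write f(u) = u⁴ + u³ + u² - 2u - 2.
Roots in GF(5): f(0) = 3; f(1) = 4; f(2) = 2; f(3) = 4; f(4) = 1.
Complete factorization: f(u) = (u⁴ + u³ + u² - 2u - 2).
Factor degrees with multiplicity: 4 = 4.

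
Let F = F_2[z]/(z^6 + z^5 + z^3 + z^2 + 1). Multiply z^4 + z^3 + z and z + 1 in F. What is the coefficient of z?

Multiply in F_2[z]: (z^4 + z^3 + z)·(z + 1) = z^5 + z^3 + z^2 + z.
Reduced: z^5 + z^3 + z^2 + z.

1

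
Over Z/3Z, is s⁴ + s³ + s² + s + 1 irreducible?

Yes

Write f(s) = s⁴ + s³ + s² + s + 1.
Check for roots in Z/3Z: f(0) = 1; f(1) = 2; f(2) = 1.
No roots, so no linear factors.
Monic irreducibles of degree 2 over GF(3): s² + 1, s² + s - 1, s² - s - 1.
None of them divide f (all give nonzero remainder).
No irreducible factor of degree ≤ 2 exists, so f is irreducible over GF(3).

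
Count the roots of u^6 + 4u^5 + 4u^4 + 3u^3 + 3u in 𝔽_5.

4

Write f(u) = u^6 + 4u^5 + 4u^4 + 3u^3 + 3u.
Evaluate at each of the 5 elements of 𝔽_5:
f(0) = 0 → root; f(1) = 0 → root; f(2) = 1; f(3) = 0 → root; f(4) = 0 → root.
Roots: {0, 1, 3, 4}.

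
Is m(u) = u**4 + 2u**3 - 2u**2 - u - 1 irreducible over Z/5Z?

Check for roots in Z/5Z: m(0) = 4; m(1) = 4; m(2) = 1; m(3) = 3; m(4) = 2.
No roots, so no linear factors.
Degree-2 irreducible divisors: test the 10 monic irreducibles of degree 2 over GF(5).
None of them divide m (all give nonzero remainder).
No irreducible factor of degree ≤ 2 exists, so m is irreducible over GF(5).

Yes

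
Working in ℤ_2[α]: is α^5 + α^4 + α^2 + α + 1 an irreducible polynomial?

Yes

Write P(α) = α^5 + α^4 + α^2 + α + 1.
Check for roots in ℤ_2: P(0) = 1; P(1) = 1.
No roots, so no linear factors.
Monic irreducibles of degree 2 over GF(2): α^2 + α + 1.
None of them divide P (all give nonzero remainder).
No irreducible factor of degree ≤ 2 exists, so P is irreducible over GF(2).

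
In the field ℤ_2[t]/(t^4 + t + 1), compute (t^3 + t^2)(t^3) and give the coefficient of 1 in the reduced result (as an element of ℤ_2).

0

Multiply in ℤ_2[t]: (t^3 + t^2)·(t^3) = t^6 + t^5.
Reduce using t^4 ≡ t + 1 (mod t^4 + t + 1).
Reduced: t^3 + t.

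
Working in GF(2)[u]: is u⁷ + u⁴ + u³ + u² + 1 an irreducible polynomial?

Yes

Write g(u) = u⁷ + u⁴ + u³ + u² + 1.
Check for roots in GF(2): g(0) = 1; g(1) = 1.
No roots, so no linear factors.
Monic irreducibles of degree 2 over GF(2): u² + u + 1.
None of them divide g (all give nonzero remainder).
Monic irreducibles of degree 3 over GF(2): u³ + u + 1, u³ + u² + 1.
None of them divide g (all give nonzero remainder).
No irreducible factor of degree ≤ 3 exists, so g is irreducible over GF(2).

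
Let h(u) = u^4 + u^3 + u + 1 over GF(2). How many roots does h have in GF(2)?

1

Evaluate at each of the 2 elements of GF(2):
h(0) = 1; h(1) = 0 → root.
Roots: {1}.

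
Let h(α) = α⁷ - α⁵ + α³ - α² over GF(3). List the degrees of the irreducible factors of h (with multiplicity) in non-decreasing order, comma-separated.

Roots in GF(3): h(0) = 0 → root; h(1) = 0 → root; h(2) = 1.
Linear factors from roots: (α), (α - 1).
Complete factorization: h(α) = (α)^2·(α - 1)^2·(α³ - α² - α - 1).
Factor degrees with multiplicity: 1 + 1 + 1 + 1 + 3 = 7.

1, 1, 1, 1, 3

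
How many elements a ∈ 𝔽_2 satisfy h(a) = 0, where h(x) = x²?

1

Evaluate at each of the 2 elements of 𝔽_2:
h(0) = 0 → root; h(1) = 1.
Roots: {0}.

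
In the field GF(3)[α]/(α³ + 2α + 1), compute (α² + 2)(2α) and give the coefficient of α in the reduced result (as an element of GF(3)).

Multiply in GF(3)[α]: (α² + 2)·(2α) = 2α³ + α.
Reduce using α³ ≡ α + 2 (mod α³ + 2α + 1).
Reduced: 1.

0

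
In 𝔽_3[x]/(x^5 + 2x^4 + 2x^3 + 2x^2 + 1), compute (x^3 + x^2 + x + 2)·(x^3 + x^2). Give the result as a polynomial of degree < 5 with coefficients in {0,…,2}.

x^3 + 2x^2 + 2x

Multiply in 𝔽_3[x]: (x^3 + x^2 + x + 2)·(x^3 + x^2) = x^6 + 2x^5 + 2x^4 + 2x^2.
Reduce using x^5 ≡ x^4 + x^3 + x^2 + 2 (mod x^5 + 2x^4 + 2x^3 + 2x^2 + 1).
Reduced: x^3 + 2x^2 + 2x.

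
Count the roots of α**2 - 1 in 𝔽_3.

2

Write P(α) = α**2 - 1.
Evaluate at each of the 3 elements of 𝔽_3:
P(0) = 2; P(1) = 0 → root; P(2) = 0 → root.
Roots: {1, 2}.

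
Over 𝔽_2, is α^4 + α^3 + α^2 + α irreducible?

No

Write g(α) = α^4 + α^3 + α^2 + α.
Check for roots in 𝔽_2: g(0) = 0 → root; g(1) = 0 → root.
g(0) = 0, so (α) divides g(α); g is reducible.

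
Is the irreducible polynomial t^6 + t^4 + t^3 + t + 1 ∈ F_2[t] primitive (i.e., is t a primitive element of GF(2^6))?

Yes

Write f(t) = t^6 + t^4 + t^3 + t + 1.
|GF(2^6)^×| = 2^6 − 1 = 63. Prime factorization: 63 = 3^2·7.
f is primitive ⇔ t has order 63 in GF(2)[t]/(f), i.e. t^(63/q) ≠ 1 for each prime q | 63.
t^(21) mod f = t^3 + t^2 + t.
t^(9) mod f = t^5 + t^4 + t^2 + 1.
None equal 1, so t has full order 63; f is primitive.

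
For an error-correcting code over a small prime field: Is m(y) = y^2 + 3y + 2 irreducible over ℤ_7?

No

Check for roots in ℤ_7: m(0) = 2; m(1) = 6; m(2) = 5; m(3) = 6; m(4) = 2; m(5) = 0 → root; m(6) = 0 → root.
m(5) = 0, so (y − 5) divides m(y); m is reducible.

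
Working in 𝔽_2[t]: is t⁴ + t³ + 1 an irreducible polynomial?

Write g(t) = t⁴ + t³ + 1.
Check for roots in 𝔽_2: g(0) = 1; g(1) = 1.
No roots, so no linear factors.
Monic irreducibles of degree 2 over GF(2): t² + t + 1.
None of them divide g (all give nonzero remainder).
No irreducible factor of degree ≤ 2 exists, so g is irreducible over GF(2).

Yes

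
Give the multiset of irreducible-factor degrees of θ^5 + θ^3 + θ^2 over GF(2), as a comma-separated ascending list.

1, 1, 3

Write h(θ) = θ^5 + θ^3 + θ^2.
Roots in GF(2): h(0) = 0 → root; h(1) = 1.
Linear factors from roots: (θ).
Complete factorization: h(θ) = (θ)^2·(θ^3 + θ + 1).
Factor degrees with multiplicity: 1 + 1 + 3 = 5.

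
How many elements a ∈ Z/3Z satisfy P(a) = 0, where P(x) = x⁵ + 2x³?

3

Evaluate at each of the 3 elements of Z/3Z:
P(0) = 0 → root; P(1) = 0 → root; P(2) = 0 → root.
Roots: {0, 1, 2}.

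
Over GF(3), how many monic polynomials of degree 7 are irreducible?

312

Gauss's count: N_{3}(7) = (1/7) Σ_{d|7} μ(7/d)·3^d.
Divisors of 7: 1, 7; μ(7/d) for each: -1, 1.
Σ = − 3^1 + 3^7 = 2184.
N = 2184/7 = 312.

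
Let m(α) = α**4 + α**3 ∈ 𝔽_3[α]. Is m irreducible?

Check for roots in 𝔽_3: m(0) = 0 → root; m(1) = 2; m(2) = 0 → root.
m(0) = 0, so (α) divides m(α); m is reducible.

No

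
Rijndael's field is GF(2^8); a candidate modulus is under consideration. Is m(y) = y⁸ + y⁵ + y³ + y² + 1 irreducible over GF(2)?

Check for roots in GF(2): m(0) = 1; m(1) = 1.
No roots, so no linear factors.
Monic irreducibles of degree 2 over GF(2): y² + y + 1.
None of them divide m (all give nonzero remainder).
Monic irreducibles of degree 3 over GF(2): y³ + y + 1, y³ + y² + 1.
None of them divide m (all give nonzero remainder).
Monic irreducibles of degree 4 over GF(2): y⁴ + y + 1, y⁴ + y³ + 1, y⁴ + y³ + y² + y + 1.
None of them divide m (all give nonzero remainder).
No irreducible factor of degree ≤ 4 exists, so m is irreducible over GF(2).

Yes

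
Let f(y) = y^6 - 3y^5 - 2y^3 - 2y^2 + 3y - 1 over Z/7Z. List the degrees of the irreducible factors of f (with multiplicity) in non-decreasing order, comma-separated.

1, 1, 1, 3

Linear factors from roots: (y + 3), (y + 2), (y + 1).
Complete factorization: f(y) = (y + 1)·(y + 2)·(y + 3)·(y^3 - 2y^2 + y + 1).
Factor degrees with multiplicity: 1 + 1 + 1 + 3 = 6.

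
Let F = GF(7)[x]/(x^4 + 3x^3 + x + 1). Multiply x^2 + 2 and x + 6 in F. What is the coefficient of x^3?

1

Multiply in GF(7)[x]: (x^2 + 2)·(x + 6) = x^3 + 6x^2 + 2x + 5.
Reduced: x^3 + 6x^2 + 2x + 5.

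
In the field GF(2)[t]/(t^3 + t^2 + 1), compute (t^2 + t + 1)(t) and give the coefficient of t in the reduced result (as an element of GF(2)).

Multiply in GF(2)[t]: (t^2 + t + 1)·(t) = t^3 + t^2 + t.
Reduce using t^3 ≡ t^2 + 1 (mod t^3 + t^2 + 1).
Reduced: t + 1.

1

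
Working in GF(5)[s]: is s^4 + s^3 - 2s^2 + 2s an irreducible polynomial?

Write f(s) = s^4 + s^3 - 2s^2 + 2s.
Check for roots in GF(5): f(0) = 0 → root; f(1) = 2; f(2) = 0 → root; f(3) = 1; f(4) = 1.
f(0) = 0, so (s) divides f(s); f is reducible.

No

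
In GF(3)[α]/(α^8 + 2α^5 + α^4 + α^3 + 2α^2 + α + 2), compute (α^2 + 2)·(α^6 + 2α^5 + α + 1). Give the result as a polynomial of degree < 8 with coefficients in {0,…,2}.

2α^7 + 2α^6 + 2α^5 + 2α^4 + 2α^2 + α

Multiply in GF(3)[α]: (α^2 + 2)·(α^6 + 2α^5 + α + 1) = α^8 + 2α^7 + 2α^6 + α^5 + α^3 + α^2 + 2α + 2.
Reduce using α^8 ≡ α^5 + 2α^4 + 2α^3 + α^2 + 2α + 1 (mod α^8 + 2α^5 + α^4 + α^3 + 2α^2 + α + 2).
Reduced: 2α^7 + 2α^6 + 2α^5 + 2α^4 + 2α^2 + α.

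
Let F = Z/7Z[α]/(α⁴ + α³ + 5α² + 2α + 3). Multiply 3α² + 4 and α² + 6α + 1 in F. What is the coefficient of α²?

6

Multiply in Z/7Z[α]: (3α² + 4)·(α² + 6α + 1) = 3α⁴ + 4α³ + 3α + 4.
Reduce using α⁴ ≡ 6α³ + 2α² + 5α + 4 (mod α⁴ + α³ + 5α² + 2α + 3).
Reduced: α³ + 6α² + 4α + 2.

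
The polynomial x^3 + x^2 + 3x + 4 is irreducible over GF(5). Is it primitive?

Write f(x) = x^3 + x^2 + 3x + 4.
|GF(5^3)^×| = 5^3 − 1 = 124. Prime factorization: 124 = 2^2·31.
f is primitive ⇔ x has order 124 in GF(5)[x]/(f), i.e. x^(124/q) ≠ 1 for each prime q | 124.
x^(62) mod f = 1
x^(4) mod f = 3x^2 + 4x + 4.
Since x^(62) = 1, the order of x divides 62 < 124; not primitive.

No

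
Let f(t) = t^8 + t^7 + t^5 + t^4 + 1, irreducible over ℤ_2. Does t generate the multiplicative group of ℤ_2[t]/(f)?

No

|GF(2^8)^×| = 2^8 − 1 = 255. Prime factorization: 255 = 3·5·17.
f is primitive ⇔ t has order 255 in GF(2)[t]/(f), i.e. t^(255/q) ≠ 1 for each prime q | 255.
t^(85) mod f = t^7 + t^6 + t^3 + t^2 + 1.
t^(51) mod f = 1
t^(15) mod f = t^5 + t^4 + t + 1.
Since t^(51) = 1, the order of t divides 51 < 255; not primitive.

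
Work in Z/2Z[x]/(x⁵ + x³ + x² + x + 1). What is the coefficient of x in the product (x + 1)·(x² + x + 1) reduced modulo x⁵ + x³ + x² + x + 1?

0

Multiply in Z/2Z[x]: (x + 1)·(x² + x + 1) = x³ + 1.
Reduced: x³ + 1.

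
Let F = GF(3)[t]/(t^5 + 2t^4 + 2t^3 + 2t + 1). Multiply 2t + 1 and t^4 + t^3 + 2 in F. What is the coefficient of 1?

0

Multiply in GF(3)[t]: (2t + 1)·(t^4 + t^3 + 2) = 2t^5 + t^3 + t + 2.
Reduce using t^5 ≡ t^4 + t^3 + t + 2 (mod t^5 + 2t^4 + 2t^3 + 2t + 1).
Reduced: 2t^4.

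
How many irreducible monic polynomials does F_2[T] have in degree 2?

1

By the necklace-counting formula, N_2(2) = (1/2) Σ_{d|2} μ(2/d)·2^d.
Divisors of 2: 1, 2; μ(2/d) for each: -1, 1.
Σ = − 2^1 + 2^2 = 2.
N = 2/2 = 1.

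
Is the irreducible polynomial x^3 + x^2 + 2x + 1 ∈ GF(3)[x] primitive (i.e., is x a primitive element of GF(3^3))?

Write f(x) = x^3 + x^2 + 2x + 1.
|GF(3^3)^×| = 3^3 − 1 = 26. Prime factorization: 26 = 2·13.
f is primitive ⇔ x has order 26 in GF(3)[x]/(f), i.e. x^(26/q) ≠ 1 for each prime q | 26.
x^(13) mod f = 2.
x^(2) mod f = x^2.
None equal 1, so x has full order 26; f is primitive.

Yes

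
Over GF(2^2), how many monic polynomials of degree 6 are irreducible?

670

By the necklace-counting formula, N_4(6) = (1/6) Σ_{d|6} μ(6/d)·4^d.
Divisors of 6: 1, 2, 3, 6; μ(6/d) for each: 1, -1, -1, 1.
Σ = 4^1 − 4^2 − 4^3 + 4^6 = 4020.
N = 4020/6 = 670.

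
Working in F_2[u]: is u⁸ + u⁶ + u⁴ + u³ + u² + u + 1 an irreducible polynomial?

Yes

Write h(u) = u⁸ + u⁶ + u⁴ + u³ + u² + u + 1.
Check for roots in F_2: h(0) = 1; h(1) = 1.
No roots, so no linear factors.
Monic irreducibles of degree 2 over GF(2): u² + u + 1.
None of them divide h (all give nonzero remainder).
Monic irreducibles of degree 3 over GF(2): u³ + u + 1, u³ + u² + 1.
None of them divide h (all give nonzero remainder).
Monic irreducibles of degree 4 over GF(2): u⁴ + u + 1, u⁴ + u³ + 1, u⁴ + u³ + u² + u + 1.
None of them divide h (all give nonzero remainder).
No irreducible factor of degree ≤ 4 exists, so h is irreducible over GF(2).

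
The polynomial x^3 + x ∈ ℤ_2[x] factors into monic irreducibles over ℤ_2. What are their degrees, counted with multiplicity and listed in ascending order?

1, 1, 1

Write f(x) = x^3 + x.
Roots in ℤ_2: f(0) = 0 → root; f(1) = 0 → root.
Linear factors from roots: (x), (x + 1).
Complete factorization: f(x) = (x)·(x + 1)^2.
Factor degrees with multiplicity: 1 + 1 + 1 = 3.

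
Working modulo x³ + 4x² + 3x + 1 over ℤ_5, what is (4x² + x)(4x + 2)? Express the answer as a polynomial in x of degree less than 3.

3x^2 + 4x + 4

Multiply in ℤ_5[x]: (4x² + x)·(4x + 2) = x³ + 2x² + 2x.
Reduce using x³ ≡ x² + 2x + 4 (mod x³ + 4x² + 3x + 1).
Reduced: 3x² + 4x + 4.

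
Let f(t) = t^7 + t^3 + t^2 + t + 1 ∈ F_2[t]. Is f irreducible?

Check for roots in F_2: f(0) = 1; f(1) = 1.
No roots, so no linear factors.
Monic irreducibles of degree 2 over GF(2): t^2 + t + 1.
None of them divide f (all give nonzero remainder).
Monic irreducibles of degree 3 over GF(2): t^3 + t + 1, t^3 + t^2 + 1.
None of them divide f (all give nonzero remainder).
No irreducible factor of degree ≤ 3 exists, so f is irreducible over GF(2).

Yes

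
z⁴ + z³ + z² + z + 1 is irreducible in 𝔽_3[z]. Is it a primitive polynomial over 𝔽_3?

No

Write f(z) = z⁴ + z³ + z² + z + 1.
|GF(3^4)^×| = 3^4 − 1 = 80. Prime factorization: 80 = 2^4·5.
f is primitive ⇔ z has order 80 in GF(3)[z]/(f), i.e. z^(80/q) ≠ 1 for each prime q | 80.
z^(40) mod f = 1
z^(16) mod f = z.
Since z^(40) = 1, the order of z divides 40 < 80; not primitive.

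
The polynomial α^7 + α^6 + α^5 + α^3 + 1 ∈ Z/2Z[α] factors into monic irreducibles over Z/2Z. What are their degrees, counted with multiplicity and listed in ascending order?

2, 2, 3

Write g(α) = α^7 + α^6 + α^5 + α^3 + 1.
Roots in Z/2Z: g(0) = 1; g(1) = 1.
Complete factorization: g(α) = (α^2 + α + 1)^2·(α^3 + α^2 + 1).
Factor degrees with multiplicity: 2 + 2 + 3 = 7.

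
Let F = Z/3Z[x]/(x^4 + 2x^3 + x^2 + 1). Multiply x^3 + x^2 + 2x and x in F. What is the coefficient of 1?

Multiply in Z/3Z[x]: (x^3 + x^2 + 2x)·(x) = x^4 + x^3 + 2x^2.
Reduce using x^4 ≡ x^3 + 2x^2 + 2 (mod x^4 + 2x^3 + x^2 + 1).
Reduced: 2x^3 + x^2 + 2.

2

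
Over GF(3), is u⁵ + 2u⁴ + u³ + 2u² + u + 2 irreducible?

No

Write h(u) = u⁵ + 2u⁴ + u³ + 2u² + u + 2.
Check for roots in GF(3): h(0) = 2; h(1) = 0 → root; h(2) = 0 → root.
h(1) = 0, so (u − 1) divides h(u); h is reducible.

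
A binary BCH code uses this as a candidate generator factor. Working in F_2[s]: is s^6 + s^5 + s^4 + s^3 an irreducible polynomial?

No

Write h(s) = s^6 + s^5 + s^4 + s^3.
Check for roots in F_2: h(0) = 0 → root; h(1) = 0 → root.
h(0) = 0, so (s) divides h(s); h is reducible.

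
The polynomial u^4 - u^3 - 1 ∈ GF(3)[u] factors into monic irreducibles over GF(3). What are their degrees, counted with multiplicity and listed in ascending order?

4

Write g(u) = u^4 - u^3 - 1.
Roots in GF(3): g(0) = 2; g(1) = 2; g(2) = 1.
Complete factorization: g(u) = (u^4 - u^3 - 1).
Factor degrees with multiplicity: 4 = 4.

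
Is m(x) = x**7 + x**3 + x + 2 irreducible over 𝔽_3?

Yes

Check for roots in 𝔽_3: m(0) = 2; m(1) = 2; m(2) = 2.
No roots, so no linear factors.
Monic irreducibles of degree 2 over GF(3): x**2 + 1, x**2 + x + 2, x**2 + 2x + 2.
None of them divide m (all give nonzero remainder).
Degree-3 irreducible divisors: test the 8 monic irreducibles of degree 3 over GF(3).
None of them divide m (all give nonzero remainder).
No irreducible factor of degree ≤ 3 exists, so m is irreducible over GF(3).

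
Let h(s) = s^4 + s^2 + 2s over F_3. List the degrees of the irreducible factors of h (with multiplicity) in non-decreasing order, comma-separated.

1, 1, 2

Roots in F_3: h(0) = 0 → root; h(1) = 1; h(2) = 0 → root.
Linear factors from roots: (s), (s + 1).
Complete factorization: h(s) = (s)·(s + 1)·(s^2 + 2s + 2).
Factor degrees with multiplicity: 1 + 1 + 2 = 4.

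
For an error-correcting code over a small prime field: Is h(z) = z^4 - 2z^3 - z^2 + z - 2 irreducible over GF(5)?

Check for roots in GF(5): h(0) = 3; h(1) = 2; h(2) = 1; h(3) = 4; h(4) = 4.
No roots, so no linear factors.
Degree-2 irreducible divisors: test the 10 monic irreducibles of degree 2 over GF(5).
None of them divide h (all give nonzero remainder).
No irreducible factor of degree ≤ 2 exists, so h is irreducible over GF(5).

Yes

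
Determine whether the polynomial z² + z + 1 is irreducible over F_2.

Yes

Write P(z) = z² + z + 1.
Check for roots in F_2: P(0) = 1; P(1) = 1.
No roots. A degree-2 polynomial over a field with no linear factor is irreducible.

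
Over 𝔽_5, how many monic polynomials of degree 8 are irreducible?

x^(5^8) − x is the product of all monic irreducibles of degree dividing 8; Möbius inversion gives N = (1/8) Σ μ(8/d)·5^d.
Divisors of 8: 1, 2, 4, 8; μ(8/d) for each: 0, 0, -1, 1.
Σ = − 5^4 + 5^8 = 390000.
N = 390000/8 = 48750.

48750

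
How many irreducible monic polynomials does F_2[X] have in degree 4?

3

By the necklace-counting formula, N_2(4) = (1/4) Σ_{d|4} μ(4/d)·2^d.
Divisors of 4: 1, 2, 4; μ(4/d) for each: 0, -1, 1.
Σ = − 2^2 + 2^4 = 12.
N = 12/4 = 3.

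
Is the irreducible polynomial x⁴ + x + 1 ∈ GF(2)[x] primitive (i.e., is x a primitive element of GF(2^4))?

Write f(x) = x⁴ + x + 1.
|GF(2^4)^×| = 2^4 − 1 = 15. Prime factorization: 15 = 3·5.
f is primitive ⇔ x has order 15 in GF(2)[x]/(f), i.e. x^(15/q) ≠ 1 for each prime q | 15.
x^(5) mod f = x² + x.
x^(3) mod f = x³.
None equal 1, so x has full order 15; f is primitive.

Yes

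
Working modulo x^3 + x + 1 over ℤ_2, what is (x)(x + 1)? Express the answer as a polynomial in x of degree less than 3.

Multiply in ℤ_2[x]: (x)·(x + 1) = x^2 + x.
Reduced: x^2 + x.

x^2 + x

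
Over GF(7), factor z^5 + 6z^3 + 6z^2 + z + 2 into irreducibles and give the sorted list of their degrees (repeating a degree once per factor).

1, 1, 3

Write h(z) = z^5 + 6z^3 + 6z^2 + z + 2.
Linear factors from roots: (z + 2), (z + 1).
Complete factorization: h(z) = (z + 1)·(z + 2)·(z^3 + 4z^2 + 6z + 1).
Factor degrees with multiplicity: 1 + 1 + 3 = 5.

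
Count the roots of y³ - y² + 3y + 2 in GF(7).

Write g(y) = y³ - y² + 3y + 2.
Evaluate at each of the 7 elements of GF(7):
g(0) = 2; g(1) = 5; g(2) = 5; g(3) = 1; g(4) = 6; g(5) = 5; g(6) = 4.
No element is a root.

0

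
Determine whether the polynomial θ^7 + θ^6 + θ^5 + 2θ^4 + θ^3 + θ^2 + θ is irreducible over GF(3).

No

Write P(θ) = θ^7 + θ^6 + θ^5 + 2θ^4 + θ^3 + θ^2 + θ.
Check for roots in GF(3): P(0) = 0 → root; P(1) = 2; P(2) = 0 → root.
P(0) = 0, so (θ) divides P(θ); P is reducible.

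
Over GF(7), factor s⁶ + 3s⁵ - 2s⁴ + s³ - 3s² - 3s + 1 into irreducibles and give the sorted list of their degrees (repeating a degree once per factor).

Write h(s) = s⁶ + 3s⁵ - 2s⁴ + s³ - 3s² - 3s + 1.
Linear factors from roots: (s - 2), (s - 3), (s + 2).
Complete factorization: h(s) = (s - 3)·(s - 2)·(s + 2)^2·(s² - 3s - 2).
Factor degrees with multiplicity: 1 + 1 + 1 + 1 + 2 = 6.

1, 1, 1, 1, 2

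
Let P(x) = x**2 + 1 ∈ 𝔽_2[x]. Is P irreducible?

No

Check for roots in 𝔽_2: P(0) = 1; P(1) = 0 → root.
P(1) = 0, so (x − 1) divides P(x); P is reducible.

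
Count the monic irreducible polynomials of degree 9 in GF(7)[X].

By the necklace-counting formula, N_7(9) = (1/9) Σ_{d|9} μ(9/d)·7^d.
Divisors of 9: 1, 3, 9; μ(9/d) for each: 0, -1, 1.
Σ = − 7^3 + 7^9 = 40353264.
N = 40353264/9 = 4483696.

4483696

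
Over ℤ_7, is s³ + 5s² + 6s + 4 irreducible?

Write P(s) = s³ + 5s² + 6s + 4.
Check for roots in ℤ_7: P(0) = 4; P(1) = 2; P(2) = 2; P(3) = 3; P(4) = 4; P(5) = 4; P(6) = 2.
No roots. A degree-3 polynomial over a field with no linear factor is irreducible.

Yes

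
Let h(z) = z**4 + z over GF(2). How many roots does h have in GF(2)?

Evaluate at each of the 2 elements of GF(2):
h(0) = 0 → root; h(1) = 0 → root.
Roots: {0, 1}.

2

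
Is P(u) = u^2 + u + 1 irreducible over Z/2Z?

Check for roots in Z/2Z: P(0) = 1; P(1) = 1.
No roots. A degree-2 polynomial over a field with no linear factor is irreducible.

Yes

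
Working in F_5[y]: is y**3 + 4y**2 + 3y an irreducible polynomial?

Write g(y) = y**3 + 4y**2 + 3y.
Check for roots in F_5: g(0) = 0 → root; g(1) = 3; g(2) = 0 → root; g(3) = 2; g(4) = 0 → root.
g(0) = 0, so (y) divides g(y); g is reducible.

No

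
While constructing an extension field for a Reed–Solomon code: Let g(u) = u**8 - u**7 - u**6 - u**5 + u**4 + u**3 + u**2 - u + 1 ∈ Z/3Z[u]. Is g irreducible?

Yes

Check for roots in Z/3Z: g(0) = 1; g(1) = 1; g(2) = 2.
No roots, so no linear factors.
Monic irreducibles of degree 2 over GF(3): u**2 + 1, u**2 + u - 1, u**2 - u - 1.
None of them divide g (all give nonzero remainder).
Degree-3 irreducible divisors: test the 8 monic irreducibles of degree 3 over GF(3).
None of them divide g (all give nonzero remainder).
Degree-4 irreducible divisors: test the 18 monic irreducibles of degree 4 over GF(3).
None of them divide g (all give nonzero remainder).
No irreducible factor of degree ≤ 4 exists, so g is irreducible over GF(3).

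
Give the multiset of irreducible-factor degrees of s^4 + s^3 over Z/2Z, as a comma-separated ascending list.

1, 1, 1, 1

Write g(s) = s^4 + s^3.
Roots in Z/2Z: g(0) = 0 → root; g(1) = 0 → root.
Linear factors from roots: (s), (s + 1).
Complete factorization: g(s) = (s + 1)·(s)^3.
Factor degrees with multiplicity: 1 + 1 + 1 + 1 = 4.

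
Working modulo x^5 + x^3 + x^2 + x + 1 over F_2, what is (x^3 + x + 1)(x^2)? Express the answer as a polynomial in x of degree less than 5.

x + 1

Multiply in F_2[x]: (x^3 + x + 1)·(x^2) = x^5 + x^3 + x^2.
Reduce using x^5 ≡ x^3 + x^2 + x + 1 (mod x^5 + x^3 + x^2 + x + 1).
Reduced: x + 1.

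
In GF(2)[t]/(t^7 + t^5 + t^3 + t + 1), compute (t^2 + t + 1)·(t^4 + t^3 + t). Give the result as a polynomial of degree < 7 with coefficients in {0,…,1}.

t^6 + t^2 + t

Multiply in GF(2)[t]: (t^2 + t + 1)·(t^4 + t^3 + t) = t^6 + t^2 + t.
Reduced: t^6 + t^2 + t.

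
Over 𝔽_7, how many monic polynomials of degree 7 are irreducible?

By the necklace-counting formula, N_7(7) = (1/7) Σ_{d|7} μ(7/d)·7^d.
Divisors of 7: 1, 7; μ(7/d) for each: -1, 1.
Σ = − 7^1 + 7^7 = 823536.
N = 823536/7 = 117648.

117648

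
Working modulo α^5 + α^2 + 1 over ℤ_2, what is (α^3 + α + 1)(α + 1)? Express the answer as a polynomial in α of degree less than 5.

α^4 + α^3 + α^2 + 1

Multiply in ℤ_2[α]: (α^3 + α + 1)·(α + 1) = α^4 + α^3 + α^2 + 1.
Reduced: α^4 + α^3 + α^2 + 1.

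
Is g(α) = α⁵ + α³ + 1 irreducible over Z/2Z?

Check for roots in Z/2Z: g(0) = 1; g(1) = 1.
No roots, so no linear factors.
Monic irreducibles of degree 2 over GF(2): α² + α + 1.
None of them divide g (all give nonzero remainder).
No irreducible factor of degree ≤ 2 exists, so g is irreducible over GF(2).

Yes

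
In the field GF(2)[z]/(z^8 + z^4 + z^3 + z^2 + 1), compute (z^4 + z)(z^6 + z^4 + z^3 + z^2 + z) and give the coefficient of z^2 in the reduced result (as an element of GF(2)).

Multiply in GF(2)[z]: (z^4 + z)·(z^6 + z^4 + z^3 + z^2 + z) = z^10 + z^8 + z^6 + z^4 + z^3 + z^2.
Reduce using z^8 ≡ z^4 + z^3 + z^2 + 1 (mod z^8 + z^4 + z^3 + z^2 + 1).
Reduced: z^5 + z^4 + z^2 + 1.

1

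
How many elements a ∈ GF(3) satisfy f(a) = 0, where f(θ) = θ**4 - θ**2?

Evaluate at each of the 3 elements of GF(3):
f(0) = 0 → root; f(1) = 0 → root; f(2) = 0 → root.
Roots: {0, 1, 2}.

3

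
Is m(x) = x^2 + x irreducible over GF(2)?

No

Check for roots in GF(2): m(0) = 0 → root; m(1) = 0 → root.
m(0) = 0, so (x) divides m(x); m is reducible.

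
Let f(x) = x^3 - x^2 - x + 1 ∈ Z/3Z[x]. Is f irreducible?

Check for roots in Z/3Z: f(0) = 1; f(1) = 0 → root; f(2) = 0 → root.
f(1) = 0, so (x − 1) divides f(x); f is reducible.

No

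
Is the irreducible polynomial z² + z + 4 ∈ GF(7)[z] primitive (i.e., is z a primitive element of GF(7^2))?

Write f(z) = z² + z + 4.
|GF(7^2)^×| = 7^2 − 1 = 48. Prime factorization: 48 = 2^4·3.
f is primitive ⇔ z has order 48 in GF(7)[z]/(f), i.e. z^(48/q) ≠ 1 for each prime q | 48.
z^(24) mod f = 1
z^(16) mod f = 2.
Since z^(24) = 1, the order of z divides 24 < 48; not primitive.

No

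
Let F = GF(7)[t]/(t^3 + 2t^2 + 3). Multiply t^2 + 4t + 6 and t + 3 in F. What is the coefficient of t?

Multiply in GF(7)[t]: (t^2 + 4t + 6)·(t + 3) = t^3 + 4t + 4.
Reduce using t^3 ≡ 5t^2 + 4 (mod t^3 + 2t^2 + 3).
Reduced: 5t^2 + 4t + 1.

4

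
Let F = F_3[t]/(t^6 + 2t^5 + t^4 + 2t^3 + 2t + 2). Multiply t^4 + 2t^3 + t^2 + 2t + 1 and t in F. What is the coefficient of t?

1

Multiply in F_3[t]: (t^4 + 2t^3 + t^2 + 2t + 1)·(t) = t^5 + 2t^4 + t^3 + 2t^2 + t.
Reduced: t^5 + 2t^4 + t^3 + 2t^2 + t.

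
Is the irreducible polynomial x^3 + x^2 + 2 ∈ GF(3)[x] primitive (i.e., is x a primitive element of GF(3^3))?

No

Write f(x) = x^3 + x^2 + 2.
|GF(3^3)^×| = 3^3 − 1 = 26. Prime factorization: 26 = 2·13.
f is primitive ⇔ x has order 26 in GF(3)[x]/(f), i.e. x^(26/q) ≠ 1 for each prime q | 26.
x^(13) mod f = 1
x^(2) mod f = x^2.
Since x^(13) = 1, the order of x divides 13 < 26; not primitive.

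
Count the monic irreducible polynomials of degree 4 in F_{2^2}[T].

60

By the necklace-counting formula, N_4(4) = (1/4) Σ_{d|4} μ(4/d)·4^d.
Divisors of 4: 1, 2, 4; μ(4/d) for each: 0, -1, 1.
Σ = − 4^2 + 4^4 = 240.
N = 240/4 = 60.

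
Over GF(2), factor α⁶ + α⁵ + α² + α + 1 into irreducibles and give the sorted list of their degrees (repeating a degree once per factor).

Write f(α) = α⁶ + α⁵ + α² + α + 1.
Roots in GF(2): f(0) = 1; f(1) = 1.
Complete factorization: f(α) = (α⁶ + α⁵ + α² + α + 1).
Factor degrees with multiplicity: 6 = 6.

6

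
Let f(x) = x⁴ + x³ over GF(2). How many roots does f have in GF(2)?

Evaluate at each of the 2 elements of GF(2):
f(0) = 0 → root; f(1) = 0 → root.
Roots: {0, 1}.

2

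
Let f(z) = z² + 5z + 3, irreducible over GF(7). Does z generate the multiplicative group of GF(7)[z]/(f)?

Yes

|GF(7^2)^×| = 7^2 − 1 = 48. Prime factorization: 48 = 2^4·3.
f is primitive ⇔ z has order 48 in GF(7)[z]/(f), i.e. z^(48/q) ≠ 1 for each prime q | 48.
z^(24) mod f = 6.
z^(16) mod f = 2.
None equal 1, so z has full order 48; f is primitive.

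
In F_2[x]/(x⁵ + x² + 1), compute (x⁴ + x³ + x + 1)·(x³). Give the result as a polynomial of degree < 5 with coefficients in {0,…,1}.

Multiply in F_2[x]: (x⁴ + x³ + x + 1)·(x³) = x⁷ + x⁶ + x⁴ + x³.
Reduce using x⁵ ≡ x² + 1 (mod x⁵ + x² + 1).
Reduced: x² + x.

x^2 + x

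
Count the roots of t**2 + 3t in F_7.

Write P(t) = t**2 + 3t.
Evaluate at each of the 7 elements of F_7:
P(0) = 0 → root; P(1) = 4; P(2) = 3; P(3) = 4; P(4) = 0 → root; P(5) = 5; P(6) = 5.
Roots: {0, 4}.

2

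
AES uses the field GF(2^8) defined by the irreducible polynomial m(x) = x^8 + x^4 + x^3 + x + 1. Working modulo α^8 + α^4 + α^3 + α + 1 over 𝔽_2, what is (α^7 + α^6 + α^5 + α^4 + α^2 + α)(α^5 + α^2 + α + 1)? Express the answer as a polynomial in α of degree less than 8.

Multiply in 𝔽_2[α]: (α^7 + α^6 + α^5 + α^4 + α^2 + α)·(α^5 + α^2 + α + 1) = α^12 + α^11 + α^10 + α.
Reduce using α^8 ≡ α^4 + α^3 + α + 1 (mod α^8 + α^4 + α^3 + α + 1).
Reduced: α^4 + α^3 + α^2 + 1.

α^4 + α^3 + α^2 + 1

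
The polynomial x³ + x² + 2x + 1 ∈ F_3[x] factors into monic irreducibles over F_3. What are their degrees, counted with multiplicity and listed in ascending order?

3

Write f(x) = x³ + x² + 2x + 1.
Roots in F_3: f(0) = 1; f(1) = 2; f(2) = 2.
Complete factorization: f(x) = (x³ + x² + 2x + 1).
Factor degrees with multiplicity: 3 = 3.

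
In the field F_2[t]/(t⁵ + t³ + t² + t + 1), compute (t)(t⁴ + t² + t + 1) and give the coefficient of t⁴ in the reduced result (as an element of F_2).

0

Multiply in F_2[t]: (t)·(t⁴ + t² + t + 1) = t⁵ + t³ + t² + t.
Reduce using t⁵ ≡ t³ + t² + t + 1 (mod t⁵ + t³ + t² + t + 1).
Reduced: 1.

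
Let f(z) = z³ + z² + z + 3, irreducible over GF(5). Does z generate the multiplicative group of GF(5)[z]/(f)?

Yes

|GF(5^3)^×| = 5^3 − 1 = 124. Prime factorization: 124 = 2^2·31.
f is primitive ⇔ z has order 124 in GF(5)[z]/(f), i.e. z^(124/q) ≠ 1 for each prime q | 124.
z^(62) mod f = 4.
z^(4) mod f = 3z + 3.
None equal 1, so z has full order 124; f is primitive.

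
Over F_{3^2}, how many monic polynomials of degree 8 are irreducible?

Gauss's count: N_{9}(8) = (1/8) Σ_{d|8} μ(8/d)·9^d.
Divisors of 8: 1, 2, 4, 8; μ(8/d) for each: 0, 0, -1, 1.
Σ = − 9^4 + 9^8 = 43040160.
N = 43040160/8 = 5380020.

5380020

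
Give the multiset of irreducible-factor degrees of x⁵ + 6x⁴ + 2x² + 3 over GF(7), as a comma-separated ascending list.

5

Write f(x) = x⁵ + 6x⁴ + 2x² + 3.
Complete factorization: f(x) = (x⁵ + 6x⁴ + 2x² + 3).
Factor degrees with multiplicity: 5 = 5.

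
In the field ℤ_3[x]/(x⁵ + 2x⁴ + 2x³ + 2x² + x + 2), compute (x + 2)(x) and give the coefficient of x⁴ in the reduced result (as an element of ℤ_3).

0

Multiply in ℤ_3[x]: (x + 2)·(x) = x² + 2x.
Reduced: x² + 2x.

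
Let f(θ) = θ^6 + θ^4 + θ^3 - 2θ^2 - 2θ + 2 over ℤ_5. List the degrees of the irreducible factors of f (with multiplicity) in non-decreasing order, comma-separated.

Roots in ℤ_5: f(0) = 2; f(1) = 1; f(2) = 3; f(3) = 0 → root; f(4) = 3.
Linear factors from roots: (θ + 2).
Complete factorization: f(θ) = (θ + 2)·(θ^2 - 2)·(θ^3 - 2θ^2 + 2θ + 2).
Factor degrees with multiplicity: 1 + 2 + 3 = 6.

1, 2, 3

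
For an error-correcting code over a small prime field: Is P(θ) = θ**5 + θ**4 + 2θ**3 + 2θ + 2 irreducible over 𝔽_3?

Check for roots in 𝔽_3: P(0) = 2; P(1) = 2; P(2) = 1.
No roots, so no linear factors.
Monic irreducibles of degree 2 over GF(3): θ**2 + 1, θ**2 + θ + 2, θ**2 + 2θ + 2.
None of them divide P (all give nonzero remainder).
No irreducible factor of degree ≤ 2 exists, so P is irreducible over GF(3).

Yes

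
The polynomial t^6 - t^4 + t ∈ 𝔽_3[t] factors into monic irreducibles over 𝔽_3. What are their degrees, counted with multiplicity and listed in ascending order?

Write f(t) = t^6 - t^4 + t.
Roots in 𝔽_3: f(0) = 0 → root; f(1) = 1; f(2) = 2.
Linear factors from roots: (t).
Complete factorization: f(t) = (t)·(t^2 - t - 1)·(t^3 + t^2 + t - 1).
Factor degrees with multiplicity: 1 + 2 + 3 = 6.

1, 2, 3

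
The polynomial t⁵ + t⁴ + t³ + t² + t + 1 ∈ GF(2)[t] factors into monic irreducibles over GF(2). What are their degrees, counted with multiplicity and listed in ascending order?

1, 2, 2

Write f(t) = t⁵ + t⁴ + t³ + t² + t + 1.
Roots in GF(2): f(0) = 1; f(1) = 0 → root.
Linear factors from roots: (t + 1).
Complete factorization: f(t) = (t + 1)·(t² + t + 1)^2.
Factor degrees with multiplicity: 1 + 2 + 2 = 5.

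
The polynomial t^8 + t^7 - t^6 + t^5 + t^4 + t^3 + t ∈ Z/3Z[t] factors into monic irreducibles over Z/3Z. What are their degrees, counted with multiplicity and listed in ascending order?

Write f(t) = t^8 + t^7 - t^6 + t^5 + t^4 + t^3 + t.
Roots in Z/3Z: f(0) = 0 → root; f(1) = 2; f(2) = 0 → root.
Linear factors from roots: (t), (t + 1).
Complete factorization: f(t) = (t)·(t + 1)·(t^2 + 1)·(t^4 + t^2 - t + 1).
Factor degrees with multiplicity: 1 + 1 + 2 + 4 = 8.

1, 1, 2, 4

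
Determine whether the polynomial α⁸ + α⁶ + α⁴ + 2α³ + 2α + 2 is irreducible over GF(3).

Write P(α) = α⁸ + α⁶ + α⁴ + 2α³ + 2α + 2.
Check for roots in GF(3): P(0) = 2; P(1) = 0 → root; P(2) = 1.
P(1) = 0, so (α − 1) divides P(α); P is reducible.

No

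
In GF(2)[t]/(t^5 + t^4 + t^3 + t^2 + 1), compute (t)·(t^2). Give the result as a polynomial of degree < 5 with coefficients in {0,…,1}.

t^3

Multiply in GF(2)[t]: (t)·(t^2) = t^3.
Reduced: t^3.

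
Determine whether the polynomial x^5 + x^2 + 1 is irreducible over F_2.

Write f(x) = x^5 + x^2 + 1.
Check for roots in F_2: f(0) = 1; f(1) = 1.
No roots, so no linear factors.
Monic irreducibles of degree 2 over GF(2): x^2 + x + 1.
None of them divide f (all give nonzero remainder).
No irreducible factor of degree ≤ 2 exists, so f is irreducible over GF(2).

Yes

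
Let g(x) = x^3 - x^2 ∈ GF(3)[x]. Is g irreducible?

No

Check for roots in GF(3): g(0) = 0 → root; g(1) = 0 → root; g(2) = 1.
g(0) = 0, so (x) divides g(x); g is reducible.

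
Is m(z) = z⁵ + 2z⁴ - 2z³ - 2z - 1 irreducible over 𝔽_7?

Yes

Check for roots in 𝔽_7: m(0) = 6; m(1) = 5; m(2) = 1; m(3) = 1; m(4) = 6; m(5) = 5; m(6) = 4.
No roots, so no linear factors.
Degree-2 irreducible divisors: test the 21 monic irreducibles of degree 2 over GF(7).
None of them divide m (all give nonzero remainder).
No irreducible factor of degree ≤ 2 exists, so m is irreducible over GF(7).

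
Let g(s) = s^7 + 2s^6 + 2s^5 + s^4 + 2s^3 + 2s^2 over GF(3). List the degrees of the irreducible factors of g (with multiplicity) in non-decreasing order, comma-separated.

Roots in GF(3): g(0) = 0 → root; g(1) = 1; g(2) = 0 → root.
Linear factors from roots: (s), (s + 1).
Complete factorization: g(s) = (s)^2·(s + 1)^3·(s^2 + 2s + 2).
Factor degrees with multiplicity: 1 + 1 + 1 + 1 + 1 + 2 = 7.

1, 1, 1, 1, 1, 2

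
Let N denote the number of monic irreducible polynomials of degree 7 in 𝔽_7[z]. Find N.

117648

By the necklace-counting formula, N_7(7) = (1/7) Σ_{d|7} μ(7/d)·7^d.
Divisors of 7: 1, 7; μ(7/d) for each: -1, 1.
Σ = − 7^1 + 7^7 = 823536.
N = 823536/7 = 117648.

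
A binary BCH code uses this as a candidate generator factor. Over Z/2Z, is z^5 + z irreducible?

Write m(z) = z^5 + z.
Check for roots in Z/2Z: m(0) = 0 → root; m(1) = 0 → root.
m(0) = 0, so (z) divides m(z); m is reducible.

No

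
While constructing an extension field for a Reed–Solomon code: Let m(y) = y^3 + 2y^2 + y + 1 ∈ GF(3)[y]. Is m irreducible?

Yes

Check for roots in GF(3): m(0) = 1; m(1) = 2; m(2) = 1.
No roots. A degree-3 polynomial over a field with no linear factor is irreducible.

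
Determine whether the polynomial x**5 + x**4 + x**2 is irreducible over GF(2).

Write g(x) = x**5 + x**4 + x**2.
Check for roots in GF(2): g(0) = 0 → root; g(1) = 1.
g(0) = 0, so (x) divides g(x); g is reducible.

No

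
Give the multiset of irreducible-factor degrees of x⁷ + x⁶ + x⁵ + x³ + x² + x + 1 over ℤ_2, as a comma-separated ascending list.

7

Write g(x) = x⁷ + x⁶ + x⁵ + x³ + x² + x + 1.
Roots in ℤ_2: g(0) = 1; g(1) = 1.
Complete factorization: g(x) = (x⁷ + x⁶ + x⁵ + x³ + x² + x + 1).
Factor degrees with multiplicity: 7 = 7.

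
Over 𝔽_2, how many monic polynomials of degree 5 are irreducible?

Gauss's count: N_{2}(5) = (1/5) Σ_{d|5} μ(5/d)·2^d.
Divisors of 5: 1, 5; μ(5/d) for each: -1, 1.
Σ = − 2^1 + 2^5 = 30.
N = 30/5 = 6.

6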